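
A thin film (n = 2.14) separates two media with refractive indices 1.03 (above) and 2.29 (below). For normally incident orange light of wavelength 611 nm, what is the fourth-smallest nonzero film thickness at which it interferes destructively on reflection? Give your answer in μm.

At the upper boundary (n = 1.03 to n = 2.14) the reflected ray undergoes a half-wave phase shift.
At the lower boundary (n = 2.14 to n = 2.29) the reflected ray undergoes a half-wave phase shift.
The two reflections carry the same phase change, so no net offset.
With no net inversion, destructive interference in reflection requires 2 n t = (m + ½) λ.
The fourth-smallest nonzero thickness corresponds to m = 3: t = (m + ½) λ / (2 n) = 3.50 × 611 / (2 × 2.14) = 500 nm.

0.500 μm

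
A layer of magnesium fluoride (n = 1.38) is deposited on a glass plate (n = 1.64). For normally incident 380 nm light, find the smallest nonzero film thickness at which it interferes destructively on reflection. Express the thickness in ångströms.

At the upper boundary (n = 1.0 to n = 1.38) the reflected ray undergoes a half-wave phase shift.
Ray reflecting at the bottom interface goes from n = 1.38 toward n = 1.64: a half-wave phase shift.
Net: no relative phase inversion (both shifts match).
So the condition for destructive reflection is 2 n t = (m + ½) λ.
Minimum at m = 0: t = λ / (4 n) = 380 / (4 × 1.38) = 68.8 nm.

688 Å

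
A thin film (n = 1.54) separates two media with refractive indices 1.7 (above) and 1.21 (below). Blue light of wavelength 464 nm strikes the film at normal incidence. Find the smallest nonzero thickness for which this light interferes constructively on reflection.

151 nm

Ray reflecting at the top interface goes from n = 1.7 toward n = 1.54: no phase shift.
Ray reflecting at the bottom interface goes from n = 1.54 toward n = 1.21: no phase shift.
Net: no relative phase inversion (both shifts match).
For maximum reflection here: 2 n t = m λ.
The smallest nonzero thickness corresponds to m = 1: t = m λ / (2 n) = 1.00 × 464 / (2 × 1.54) = 151 nm.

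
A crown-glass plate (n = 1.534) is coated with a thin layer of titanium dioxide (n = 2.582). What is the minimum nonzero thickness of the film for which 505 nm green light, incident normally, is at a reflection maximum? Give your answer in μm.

0.0489 μm

Top surface (1.0 → 2.582): reflection off a higher-index medium gives a half-wave phase shift.
Bottom surface (2.582 → 1.534): reflection off a lower-index medium gives no phase shift.
Exactly one π shift → a net half-wave offset.
For maximum reflection here: 2 n t = (m + ½) λ.
Minimum at m = 0: t = λ / (4 n) = 505 / (4 × 2.582) = 48.9 nm.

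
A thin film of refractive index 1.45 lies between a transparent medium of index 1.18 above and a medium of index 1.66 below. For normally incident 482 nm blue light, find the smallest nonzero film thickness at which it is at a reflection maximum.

Top surface (1.18 → 1.45): reflection off a higher-index medium gives a half-wave phase shift.
Bottom surface (1.45 → 1.66): reflection off a higher-index medium gives a half-wave phase shift.
Net: no relative phase inversion (both shifts match).
With no net inversion, constructive interference in reflection requires 2 n t = m λ.
Minimum nonzero at m = 1: t = λ / (2 n) = 482 / (2 × 1.45) = 166 nm.

166 nm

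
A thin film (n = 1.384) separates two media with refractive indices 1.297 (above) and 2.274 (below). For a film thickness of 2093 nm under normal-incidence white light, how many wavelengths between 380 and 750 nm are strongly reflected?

Ray reflecting at the top interface goes from n = 1.297 toward n = 1.384: a half-wave phase shift.
Ray reflecting at the bottom interface goes from n = 1.384 toward n = 2.274: a half-wave phase shift.
Zero or two π shifts → no net half-wave offset.
So the condition for constructive reflection is 2 n t = m λ.
λ = 2 n t / m = 5793 / m nm.
m=7: 828 nm (IR); m=8: 724 nm (visible); m=9: 644 nm (visible); m=10: 579 nm (visible); m=11: 527 nm (visible); m=12: 483 nm (visible); m=13: 446 nm (visible); m=14: 414 nm (visible); m=15: 386 nm (visible); m=16: 362 nm (UV).

8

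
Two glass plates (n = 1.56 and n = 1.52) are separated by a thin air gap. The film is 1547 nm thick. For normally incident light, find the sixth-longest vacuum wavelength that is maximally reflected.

At the upper boundary (n = 1.56 to n = 1.0) the reflected ray undergoes no phase shift.
Bottom surface (1.0 → 1.52): reflection off a higher-index medium gives a half-wave phase shift.
Net: one phase inversion between the two reflected rays.
For maximum reflection here: 2 n t = (m + ½) λ.
λ = 2 n t / (m + ½). The sixth-longest wavelength is m = 5: λ = 2 × 1.0 × 1547 / 5.50 = 563 nm.

563 nm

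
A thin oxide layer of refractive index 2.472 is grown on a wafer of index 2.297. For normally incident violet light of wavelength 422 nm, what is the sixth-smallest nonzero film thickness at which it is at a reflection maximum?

469 nm

At the upper boundary (n = 1.0 to n = 2.472) the reflected ray undergoes a half-wave phase shift.
Bottom surface (2.472 → 2.297): reflection off a lower-index medium gives no phase shift.
Exactly one π shift → a net half-wave offset.
For strong reflection here: 2 n t = (m + ½) λ.
The sixth-smallest nonzero thickness corresponds to m = 5: t = (m + ½) λ / (2 n) = 5.50 × 422 / (2 × 2.472) = 469 nm.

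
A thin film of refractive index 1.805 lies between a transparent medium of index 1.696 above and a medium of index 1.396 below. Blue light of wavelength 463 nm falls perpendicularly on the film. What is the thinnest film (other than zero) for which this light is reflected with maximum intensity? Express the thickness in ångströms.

641 Å

Top surface (1.696 → 1.805): reflection off a higher-index medium gives a half-wave phase shift.
At the lower boundary (n = 1.805 to n = 1.396) the reflected ray undergoes no phase shift.
Net: one phase inversion between the two reflected rays.
For strong reflection here: 2 n t = (m + ½) λ.
Minimum at m = 0: t = λ / (4 n) = 463 / (4 × 1.805) = 64.1 nm.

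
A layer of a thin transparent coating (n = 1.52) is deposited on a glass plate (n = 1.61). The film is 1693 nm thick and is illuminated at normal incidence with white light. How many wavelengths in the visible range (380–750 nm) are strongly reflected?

7

Top surface (1.0 → 1.52): reflection off a higher-index medium gives a half-wave phase shift.
Bottom surface (1.52 → 1.61): reflection off a higher-index medium gives a half-wave phase shift.
Zero or two π shifts → no net half-wave offset.
With no net inversion, constructive interference in reflection requires 2 n t = m λ.
λ = 2 n t / m = 5147 / m nm.
m=6: 858 nm (IR); m=7: 735 nm (visible); m=8: 643 nm (visible); m=9: 572 nm (visible); m=10: 515 nm (visible); m=11: 468 nm (visible); m=12: 429 nm (visible); m=13: 396 nm (visible); m=14: 368 nm (UV).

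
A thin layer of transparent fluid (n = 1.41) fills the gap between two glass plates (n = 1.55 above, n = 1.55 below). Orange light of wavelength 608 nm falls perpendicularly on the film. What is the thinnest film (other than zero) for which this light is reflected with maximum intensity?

At the upper boundary (n = 1.55 to n = 1.41) the reflected ray undergoes no phase shift.
Ray reflecting at the bottom interface goes from n = 1.41 toward n = 1.55: a half-wave phase shift.
Net: one phase inversion between the two reflected rays.
With one net inversion, constructive interference in reflection requires 2 n t = (m + ½) λ.
Minimum at m = 0: t = λ / (4 n) = 608 / (4 × 1.41) = 108 nm.

108 nm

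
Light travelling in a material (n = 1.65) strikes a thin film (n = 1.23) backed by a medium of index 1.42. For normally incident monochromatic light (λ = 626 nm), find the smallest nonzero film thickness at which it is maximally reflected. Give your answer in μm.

At the upper boundary (n = 1.65 to n = 1.23) the reflected ray undergoes no phase shift.
Bottom surface (1.23 → 1.42): reflection off a higher-index medium gives a half-wave phase shift.
Exactly one π shift → a net half-wave offset.
For strong reflection here: 2 n t = (m + ½) λ.
Minimum at m = 0: t = λ / (4 n) = 626 / (4 × 1.23) = 127 nm.

0.127 μm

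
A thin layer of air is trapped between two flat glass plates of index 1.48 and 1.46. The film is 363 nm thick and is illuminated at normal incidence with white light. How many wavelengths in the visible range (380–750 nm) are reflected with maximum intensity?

1

At the upper boundary (n = 1.48 to n = 1.0) the reflected ray undergoes no phase shift.
Ray reflecting at the bottom interface goes from n = 1.0 toward n = 1.46: a half-wave phase shift.
Exactly one π shift → a net half-wave offset.
With one net inversion, constructive interference in reflection requires 2 n t = (m + ½) λ.
λ = 2 n t / (m + ½) = 726 / (m + ½) nm.
m=0: 1452 nm (IR); m=1: 484 nm (visible); m=2: 290 nm (UV).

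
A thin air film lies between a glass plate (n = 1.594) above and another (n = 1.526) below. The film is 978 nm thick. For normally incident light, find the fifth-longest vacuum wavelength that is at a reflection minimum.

391 nm

Top surface (1.594 → 1.0): reflection off a lower-index medium gives no phase shift.
Bottom surface (1.0 → 1.526): reflection off a higher-index medium gives a half-wave phase shift.
Exactly one π shift → a net half-wave offset.
So the condition for destructive reflection is 2 n t = m λ.
λ = 2 n t / m. The fifth-longest wavelength is m = 5: λ = 2 × 1.0 × 978 / 5.00 = 391 nm.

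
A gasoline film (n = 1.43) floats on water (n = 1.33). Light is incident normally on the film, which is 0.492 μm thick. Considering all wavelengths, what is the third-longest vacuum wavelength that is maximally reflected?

563 nm

Top surface (1.0 → 1.43): reflection off a higher-index medium gives a half-wave phase shift.
Bottom surface (1.43 → 1.33): reflection off a lower-index medium gives no phase shift.
The two reflections differ by half a wavelength.
For maximum reflection here: 2 n t = (m + ½) λ.
λ = 2 n t / (m + ½). The third-longest wavelength is m = 2: λ = 2 × 1.43 × 492 / 2.50 = 563 nm.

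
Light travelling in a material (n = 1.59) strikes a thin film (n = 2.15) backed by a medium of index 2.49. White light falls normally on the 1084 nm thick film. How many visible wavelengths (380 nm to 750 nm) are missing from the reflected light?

6

Top surface (1.59 → 2.15): reflection off a higher-index medium gives a half-wave phase shift.
Ray reflecting at the bottom interface goes from n = 2.15 toward n = 2.49: a half-wave phase shift.
Zero or two π shifts → no net half-wave offset.
With no net inversion, destructive interference in reflection requires 2 n t = (m + ½) λ.
λ = 2 n t / (m + ½) = 4661 / (m + ½) nm.
m=5: 847 nm (IR); m=6: 717 nm (visible); m=7: 621 nm (visible); m=8: 548 nm (visible); m=9: 491 nm (visible); m=10: 444 nm (visible); m=11: 405 nm (visible); m=12: 373 nm (UV).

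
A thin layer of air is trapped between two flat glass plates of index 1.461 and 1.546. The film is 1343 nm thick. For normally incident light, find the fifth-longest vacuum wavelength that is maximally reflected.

597 nm

Ray reflecting at the top interface goes from n = 1.461 toward n = 1.0: no phase shift.
Bottom surface (1.0 → 1.546): reflection off a higher-index medium gives a half-wave phase shift.
The two reflections differ by half a wavelength.
For bright reflection here: 2 n t = (m + ½) λ.
λ = 2 n t / (m + ½). The fifth-longest wavelength is m = 4: λ = 2 × 1.0 × 1343 / 4.50 = 597 nm.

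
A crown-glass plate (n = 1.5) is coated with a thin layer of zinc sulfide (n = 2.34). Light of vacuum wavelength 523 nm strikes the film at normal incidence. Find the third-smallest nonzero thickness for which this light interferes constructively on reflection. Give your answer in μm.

Ray reflecting at the top interface goes from n = 1.0 toward n = 2.34: a half-wave phase shift.
Ray reflecting at the bottom interface goes from n = 2.34 toward n = 1.5: no phase shift.
Exactly one π shift → a net half-wave offset.
So the condition for constructive reflection is 2 n t = (m + ½) λ.
The third-smallest nonzero thickness corresponds to m = 2: t = (m + ½) λ / (2 n) = 2.50 × 523 / (2 × 2.34) = 279 nm.

0.279 μm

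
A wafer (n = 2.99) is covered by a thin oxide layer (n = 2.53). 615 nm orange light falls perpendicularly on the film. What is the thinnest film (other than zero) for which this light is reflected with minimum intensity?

60.8 nm

At the upper boundary (n = 1.0 to n = 2.53) the reflected ray undergoes a half-wave phase shift.
Ray reflecting at the bottom interface goes from n = 2.53 toward n = 2.99: a half-wave phase shift.
The two reflections carry the same phase change, so no net offset.
With no net inversion, destructive interference in reflection requires 2 n t = (m + ½) λ.
Minimum at m = 0: t = λ / (4 n) = 615 / (4 × 2.53) = 60.8 nm.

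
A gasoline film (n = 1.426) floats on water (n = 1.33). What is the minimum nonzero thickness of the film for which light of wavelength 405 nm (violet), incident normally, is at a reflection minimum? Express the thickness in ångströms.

Top surface (1.0 → 1.426): reflection off a higher-index medium gives a half-wave phase shift.
Bottom surface (1.426 → 1.33): reflection off a lower-index medium gives no phase shift.
Exactly one π shift → a net half-wave offset.
So the condition for destructive reflection is 2 n t = m λ.
Minimum nonzero at m = 1: t = λ / (2 n) = 405 / (2 × 1.426) = 142 nm.

1420 Å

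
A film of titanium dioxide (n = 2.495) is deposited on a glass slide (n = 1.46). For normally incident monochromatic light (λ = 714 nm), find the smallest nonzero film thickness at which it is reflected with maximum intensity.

71.5 nm

Top surface (1.0 → 2.495): reflection off a higher-index medium gives a half-wave phase shift.
Ray reflecting at the bottom interface goes from n = 2.495 toward n = 1.46: no phase shift.
The two reflections differ by half a wavelength.
For bright reflection here: 2 n t = (m + ½) λ.
Minimum at m = 0: t = λ / (4 n) = 714 / (4 × 2.495) = 71.5 nm.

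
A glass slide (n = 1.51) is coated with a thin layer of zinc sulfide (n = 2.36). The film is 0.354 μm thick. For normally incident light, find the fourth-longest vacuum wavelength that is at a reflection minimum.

Ray reflecting at the top interface goes from n = 1.0 toward n = 2.36: a half-wave phase shift.
Bottom surface (2.36 → 1.51): reflection off a lower-index medium gives no phase shift.
The two reflections differ by half a wavelength.
For minimum reflection here: 2 n t = m λ.
λ = 2 n t / m. The fourth-longest wavelength is m = 4: λ = 2 × 2.36 × 354 / 4.00 = 418 nm.

418 nm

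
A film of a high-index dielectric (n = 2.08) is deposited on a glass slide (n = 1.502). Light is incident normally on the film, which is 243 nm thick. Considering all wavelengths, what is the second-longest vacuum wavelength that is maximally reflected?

674 nm

Ray reflecting at the top interface goes from n = 1.0 toward n = 2.08: a half-wave phase shift.
Bottom surface (2.08 → 1.502): reflection off a lower-index medium gives no phase shift.
The two reflections differ by half a wavelength.
So the condition for constructive reflection is 2 n t = (m + ½) λ.
λ = 2 n t / (m + ½). The second-longest wavelength is m = 1: λ = 2 × 2.08 × 243 / 1.50 = 674 nm.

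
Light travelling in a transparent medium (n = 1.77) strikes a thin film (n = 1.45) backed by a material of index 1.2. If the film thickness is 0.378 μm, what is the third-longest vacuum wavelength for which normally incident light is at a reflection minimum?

438 nm

Top surface (1.77 → 1.45): reflection off a lower-index medium gives no phase shift.
At the lower boundary (n = 1.45 to n = 1.2) the reflected ray undergoes no phase shift.
Zero or two π shifts → no net half-wave offset.
For weak reflection here: 2 n t = (m + ½) λ.
λ = 2 n t / (m + ½). The third-longest wavelength is m = 2: λ = 2 × 1.45 × 378 / 2.50 = 438 nm.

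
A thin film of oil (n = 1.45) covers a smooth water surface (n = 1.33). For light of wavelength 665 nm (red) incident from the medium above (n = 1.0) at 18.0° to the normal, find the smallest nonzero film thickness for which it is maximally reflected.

Ray reflecting at the top interface goes from n = 1.0 toward n = 1.45: a half-wave phase shift.
Ray reflecting at the bottom interface goes from n = 1.45 toward n = 1.33: no phase shift.
Exactly one π shift → a net half-wave offset.
With one net inversion, constructive interference in reflection requires 2 n t cos θ_r = (m + ½) λ.
Snell's law: 1.0 sin 18.0° = 1.45 sin θ_r → sin θ_r = 0.213, cos θ_r = 0.977.
Minimum at m = 0: t = λ / (4 n cos θ_r) = 665 / (4 × 1.45 × 0.977) = 117 nm.

117 nm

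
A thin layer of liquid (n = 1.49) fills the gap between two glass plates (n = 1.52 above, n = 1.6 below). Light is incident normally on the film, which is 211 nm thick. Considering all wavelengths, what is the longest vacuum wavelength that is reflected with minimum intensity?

Ray reflecting at the top interface goes from n = 1.52 toward n = 1.49: no phase shift.
At the lower boundary (n = 1.49 to n = 1.6) the reflected ray undergoes a half-wave phase shift.
Exactly one π shift → a net half-wave offset.
For weak reflection here: 2 n t = m λ.
λ = 2 n t / m. The longest wavelength is m = 1: λ = 2 × 1.49 × 211 / 1.00 = 629 nm.

629 nm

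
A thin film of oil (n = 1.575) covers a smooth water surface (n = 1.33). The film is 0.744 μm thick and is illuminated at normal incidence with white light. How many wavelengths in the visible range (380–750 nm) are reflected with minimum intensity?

Ray reflecting at the top interface goes from n = 1.0 toward n = 1.575: a half-wave phase shift.
Bottom surface (1.575 → 1.33): reflection off a lower-index medium gives no phase shift.
Net: one phase inversion between the two reflected rays.
So the condition for destructive reflection is 2 n t = m λ.
λ = 2 n t / m = 2344 / m nm.
m=3: 781 nm (IR); m=4: 586 nm (visible); m=5: 469 nm (visible); m=6: 391 nm (visible); m=7: 335 nm (UV).

3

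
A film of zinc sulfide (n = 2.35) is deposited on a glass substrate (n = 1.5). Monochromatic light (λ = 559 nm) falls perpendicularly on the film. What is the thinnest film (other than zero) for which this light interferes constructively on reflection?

At the upper boundary (n = 1.0 to n = 2.35) the reflected ray undergoes a half-wave phase shift.
Ray reflecting at the bottom interface goes from n = 2.35 toward n = 1.5: no phase shift.
Net: one phase inversion between the two reflected rays.
So the condition for constructive reflection is 2 n t = (m + ½) λ.
Minimum at m = 0: t = λ / (4 n) = 559 / (4 × 2.35) = 59.5 nm.

59.5 nm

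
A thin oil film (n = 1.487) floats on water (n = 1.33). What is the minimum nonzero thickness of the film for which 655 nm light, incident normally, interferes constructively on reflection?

110 nm

Ray reflecting at the top interface goes from n = 1.0 toward n = 1.487: a half-wave phase shift.
Ray reflecting at the bottom interface goes from n = 1.487 toward n = 1.33: no phase shift.
Net: one phase inversion between the two reflected rays.
For maximum reflection here: 2 n t = (m + ½) λ.
Minimum at m = 0: t = λ / (4 n) = 655 / (4 × 1.487) = 110 nm.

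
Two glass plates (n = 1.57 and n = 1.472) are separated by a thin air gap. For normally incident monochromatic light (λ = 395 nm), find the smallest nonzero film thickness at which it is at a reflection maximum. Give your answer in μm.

0.0988 μm

Ray reflecting at the top interface goes from n = 1.57 toward n = 1.0: no phase shift.
At the lower boundary (n = 1.0 to n = 1.472) the reflected ray undergoes a half-wave phase shift.
Net: one phase inversion between the two reflected rays.
With one net inversion, constructive interference in reflection requires 2 n t = (m + ½) λ.
Minimum at m = 0: t = λ / (4 n) = 395 / (4 × 1.0) = 98.8 nm.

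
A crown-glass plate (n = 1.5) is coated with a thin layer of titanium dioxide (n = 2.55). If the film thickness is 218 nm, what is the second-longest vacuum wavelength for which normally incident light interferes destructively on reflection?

At the upper boundary (n = 1.0 to n = 2.55) the reflected ray undergoes a half-wave phase shift.
Ray reflecting at the bottom interface goes from n = 2.55 toward n = 1.5: no phase shift.
Net: one phase inversion between the two reflected rays.
With one net inversion, destructive interference in reflection requires 2 n t = m λ.
λ = 2 n t / m. The second-longest wavelength is m = 2: λ = 2 × 2.55 × 218 / 2.00 = 556 nm.

556 nm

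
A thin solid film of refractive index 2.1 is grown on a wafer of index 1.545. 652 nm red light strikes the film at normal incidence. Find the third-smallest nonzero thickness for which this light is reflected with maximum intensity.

Top surface (1.0 → 2.1): reflection off a higher-index medium gives a half-wave phase shift.
Bottom surface (2.1 → 1.545): reflection off a lower-index medium gives no phase shift.
Net: one phase inversion between the two reflected rays.
So the condition for constructive reflection is 2 n t = (m + ½) λ.
The third-smallest nonzero thickness corresponds to m = 2: t = (m + ½) λ / (2 n) = 2.50 × 652 / (2 × 2.1) = 388 nm.

388 nm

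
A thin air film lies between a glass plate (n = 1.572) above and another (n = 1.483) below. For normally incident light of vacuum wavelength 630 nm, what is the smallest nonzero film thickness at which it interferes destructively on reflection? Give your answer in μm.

0.315 μm

At the upper boundary (n = 1.572 to n = 1.0) the reflected ray undergoes no phase shift.
Ray reflecting at the bottom interface goes from n = 1.0 toward n = 1.483: a half-wave phase shift.
Net: one phase inversion between the two reflected rays.
For weak reflection here: 2 n t = m λ.
The smallest nonzero thickness corresponds to m = 1: t = m λ / (2 n) = 1.00 × 630 / (2 × 1.0) = 315 nm.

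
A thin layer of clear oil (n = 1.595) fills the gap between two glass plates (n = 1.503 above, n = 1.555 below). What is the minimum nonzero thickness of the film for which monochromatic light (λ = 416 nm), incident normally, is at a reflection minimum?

130 nm

Ray reflecting at the top interface goes from n = 1.503 toward n = 1.595: a half-wave phase shift.
Bottom surface (1.595 → 1.555): reflection off a lower-index medium gives no phase shift.
Net: one phase inversion between the two reflected rays.
For minimum reflection here: 2 n t = m λ.
Minimum nonzero at m = 1: t = λ / (2 n) = 416 / (2 × 1.595) = 130 nm.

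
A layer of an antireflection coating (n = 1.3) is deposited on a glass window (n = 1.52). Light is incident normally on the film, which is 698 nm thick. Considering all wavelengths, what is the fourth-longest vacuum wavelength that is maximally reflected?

Top surface (1.0 → 1.3): reflection off a higher-index medium gives a half-wave phase shift.
At the lower boundary (n = 1.3 to n = 1.52) the reflected ray undergoes a half-wave phase shift.
Zero or two π shifts → no net half-wave offset.
For strong reflection here: 2 n t = m λ.
λ = 2 n t / m. The fourth-longest wavelength is m = 4: λ = 2 × 1.3 × 698 / 4.00 = 454 nm.

454 nm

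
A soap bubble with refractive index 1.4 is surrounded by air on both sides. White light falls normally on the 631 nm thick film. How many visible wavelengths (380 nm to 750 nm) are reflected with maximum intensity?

3

Ray reflecting at the top interface goes from n = 1.0 toward n = 1.4: a half-wave phase shift.
At the lower boundary (n = 1.4 to n = 1.0) the reflected ray undergoes no phase shift.
Net: one phase inversion between the two reflected rays.
So the condition for constructive reflection is 2 n t = (m + ½) λ.
λ = 2 n t / (m + ½) = 1767 / (m + ½) nm.
m=1: 1178 nm (IR); m=2: 707 nm (visible); m=3: 505 nm (visible); m=4: 393 nm (visible); m=5: 321 nm (UV).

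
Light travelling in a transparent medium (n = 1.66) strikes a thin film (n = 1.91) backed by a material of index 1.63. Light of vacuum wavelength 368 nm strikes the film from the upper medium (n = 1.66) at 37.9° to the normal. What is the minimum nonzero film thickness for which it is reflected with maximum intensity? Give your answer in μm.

At the upper boundary (n = 1.66 to n = 1.91) the reflected ray undergoes a half-wave phase shift.
Bottom surface (1.91 → 1.63): reflection off a lower-index medium gives no phase shift.
Exactly one π shift → a net half-wave offset.
For bright reflection here: 2 n t cos θ_r = (m + ½) λ.
Snell's law: 1.66 sin 37.9° = 1.91 sin θ_r → sin θ_r = 0.534, cos θ_r = 0.846.
Minimum at m = 0: t = λ / (4 n cos θ_r) = 368 / (4 × 1.91 × 0.846) = 57.0 nm.

0.0570 μm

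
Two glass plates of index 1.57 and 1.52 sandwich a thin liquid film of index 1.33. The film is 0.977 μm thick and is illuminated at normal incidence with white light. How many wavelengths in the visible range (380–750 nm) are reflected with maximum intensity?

Top surface (1.57 → 1.33): reflection off a lower-index medium gives no phase shift.
Bottom surface (1.33 → 1.52): reflection off a higher-index medium gives a half-wave phase shift.
The two reflections differ by half a wavelength.
With one net inversion, constructive interference in reflection requires 2 n t = (m + ½) λ.
λ = 2 n t / (m + ½) = 2599 / (m + ½) nm.
m=2: 1040 nm (IR); m=3: 743 nm (visible); m=4: 578 nm (visible); m=5: 473 nm (visible); m=6: 400 nm (visible); m=7: 347 nm (UV).

4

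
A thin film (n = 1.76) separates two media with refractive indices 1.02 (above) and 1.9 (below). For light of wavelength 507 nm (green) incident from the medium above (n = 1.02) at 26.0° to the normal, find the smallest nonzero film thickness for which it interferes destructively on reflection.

74.5 nm

Ray reflecting at the top interface goes from n = 1.02 toward n = 1.76: a half-wave phase shift.
At the lower boundary (n = 1.76 to n = 1.9) the reflected ray undergoes a half-wave phase shift.
The two reflections carry the same phase change, so no net offset.
With no net inversion, destructive interference in reflection requires 2 n t cos θ_r = (m + ½) λ.
Snell's law: 1.02 sin 26.0° = 1.76 sin θ_r → sin θ_r = 0.254, cos θ_r = 0.967.
Minimum at m = 0: t = λ / (4 n cos θ_r) = 507 / (4 × 1.76 × 0.967) = 74.5 nm.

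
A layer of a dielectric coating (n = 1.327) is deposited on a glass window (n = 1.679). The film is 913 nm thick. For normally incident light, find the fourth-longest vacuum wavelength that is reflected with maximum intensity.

Top surface (1.0 → 1.327): reflection off a higher-index medium gives a half-wave phase shift.
Bottom surface (1.327 → 1.679): reflection off a higher-index medium gives a half-wave phase shift.
The two reflections carry the same phase change, so no net offset.
With no net inversion, constructive interference in reflection requires 2 n t = m λ.
λ = 2 n t / m. The fourth-longest wavelength is m = 4: λ = 2 × 1.327 × 913 / 4.00 = 606 nm.

606 nm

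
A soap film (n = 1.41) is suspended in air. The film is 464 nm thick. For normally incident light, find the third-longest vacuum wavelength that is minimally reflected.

Top surface (1.0 → 1.41): reflection off a higher-index medium gives a half-wave phase shift.
Ray reflecting at the bottom interface goes from n = 1.41 toward n = 1.0: no phase shift.
Exactly one π shift → a net half-wave offset.
For dark reflection here: 2 n t = m λ.
λ = 2 n t / m. The third-longest wavelength is m = 3: λ = 2 × 1.41 × 464 / 3.00 = 436 nm.

436 nm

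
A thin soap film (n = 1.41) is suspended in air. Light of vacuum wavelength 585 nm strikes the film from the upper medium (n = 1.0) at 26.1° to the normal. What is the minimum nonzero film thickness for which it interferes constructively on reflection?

At the upper boundary (n = 1.0 to n = 1.41) the reflected ray undergoes a half-wave phase shift.
Bottom surface (1.41 → 1.0): reflection off a lower-index medium gives no phase shift.
Net: one phase inversion between the two reflected rays.
With one net inversion, constructive interference in reflection requires 2 n t cos θ_r = (m + ½) λ.
Snell's law: 1.0 sin 26.1° = 1.41 sin θ_r → sin θ_r = 0.312, cos θ_r = 0.950.
Minimum at m = 0: t = λ / (4 n cos θ_r) = 585 / (4 × 1.41 × 0.950) = 109 nm.

109 nm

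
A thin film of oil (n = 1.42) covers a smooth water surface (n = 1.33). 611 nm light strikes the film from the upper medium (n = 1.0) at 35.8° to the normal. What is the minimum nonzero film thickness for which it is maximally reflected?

At the upper boundary (n = 1.0 to n = 1.42) the reflected ray undergoes a half-wave phase shift.
Bottom surface (1.42 → 1.33): reflection off a lower-index medium gives no phase shift.
The two reflections differ by half a wavelength.
With one net inversion, constructive interference in reflection requires 2 n t cos θ_r = (m + ½) λ.
Snell's law: 1.0 sin 35.8° = 1.42 sin θ_r → sin θ_r = 0.412, cos θ_r = 0.911.
Minimum at m = 0: t = λ / (4 n cos θ_r) = 611 / (4 × 1.42 × 0.911) = 118 nm.

118 nm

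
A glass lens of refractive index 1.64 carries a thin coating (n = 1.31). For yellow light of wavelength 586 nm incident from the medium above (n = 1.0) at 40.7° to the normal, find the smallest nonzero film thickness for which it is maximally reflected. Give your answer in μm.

0.258 μm

Top surface (1.0 → 1.31): reflection off a higher-index medium gives a half-wave phase shift.
At the lower boundary (n = 1.31 to n = 1.64) the reflected ray undergoes a half-wave phase shift.
Zero or two π shifts → no net half-wave offset.
For maximum reflection here: 2 n t cos θ_r = m λ.
Snell's law: 1.0 sin 40.7° = 1.31 sin θ_r → sin θ_r = 0.498, cos θ_r = 0.867.
Minimum nonzero at m = 1: t = λ / (2 n cos θ_r) = 586 / (2 × 1.31 × 0.867) = 258 nm.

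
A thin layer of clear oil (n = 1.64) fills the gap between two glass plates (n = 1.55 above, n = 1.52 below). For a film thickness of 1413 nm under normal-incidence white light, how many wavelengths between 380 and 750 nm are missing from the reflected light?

Top surface (1.55 → 1.64): reflection off a higher-index medium gives a half-wave phase shift.
Bottom surface (1.64 → 1.52): reflection off a lower-index medium gives no phase shift.
Net: one phase inversion between the two reflected rays.
For minimum reflection here: 2 n t = m λ.
λ = 2 n t / m = 4635 / m nm.
m=6: 772 nm (IR); m=7: 662 nm (visible); m=8: 579 nm (visible); m=9: 515 nm (visible); m=10: 463 nm (visible); m=11: 421 nm (visible); m=12: 386 nm (visible); m=13: 357 nm (UV).

6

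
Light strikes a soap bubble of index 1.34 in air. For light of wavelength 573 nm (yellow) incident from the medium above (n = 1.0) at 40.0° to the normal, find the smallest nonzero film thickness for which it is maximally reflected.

122 nm

Ray reflecting at the top interface goes from n = 1.0 toward n = 1.34: a half-wave phase shift.
Ray reflecting at the bottom interface goes from n = 1.34 toward n = 1.0: no phase shift.
The two reflections differ by half a wavelength.
So the condition for constructive reflection is 2 n t cos θ_r = (m + ½) λ.
Snell's law: 1.0 sin 40.0° = 1.34 sin θ_r → sin θ_r = 0.480, cos θ_r = 0.877.
Minimum at m = 0: t = λ / (4 n cos θ_r) = 573 / (4 × 1.34 × 0.877) = 122 nm.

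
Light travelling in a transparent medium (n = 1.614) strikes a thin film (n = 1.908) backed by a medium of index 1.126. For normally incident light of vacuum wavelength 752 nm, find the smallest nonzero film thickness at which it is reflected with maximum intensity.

At the upper boundary (n = 1.614 to n = 1.908) the reflected ray undergoes a half-wave phase shift.
Bottom surface (1.908 → 1.126): reflection off a lower-index medium gives no phase shift.
The two reflections differ by half a wavelength.
So the condition for constructive reflection is 2 n t = (m + ½) λ.
Minimum at m = 0: t = λ / (4 n) = 752 / (4 × 1.908) = 98.5 nm.

98.5 nm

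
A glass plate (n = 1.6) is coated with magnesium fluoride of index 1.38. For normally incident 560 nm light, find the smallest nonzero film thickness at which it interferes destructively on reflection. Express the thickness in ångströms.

At the upper boundary (n = 1.0 to n = 1.38) the reflected ray undergoes a half-wave phase shift.
Ray reflecting at the bottom interface goes from n = 1.38 toward n = 1.6: a half-wave phase shift.
Zero or two π shifts → no net half-wave offset.
So the condition for destructive reflection is 2 n t = (m + ½) λ.
Minimum at m = 0: t = λ / (4 n) = 560 / (4 × 1.38) = 101 nm.

1014 Å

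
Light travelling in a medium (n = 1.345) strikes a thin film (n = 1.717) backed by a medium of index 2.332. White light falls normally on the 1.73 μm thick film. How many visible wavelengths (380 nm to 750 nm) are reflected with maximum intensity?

Top surface (1.345 → 1.717): reflection off a higher-index medium gives a half-wave phase shift.
Ray reflecting at the bottom interface goes from n = 1.717 toward n = 2.332: a half-wave phase shift.
Net: no relative phase inversion (both shifts match).
So the condition for constructive reflection is 2 n t = m λ.
λ = 2 n t / m = 5941 / m nm.
m=7: 849 nm (IR); m=8: 743 nm (visible); m=9: 660 nm (visible); m=10: 594 nm (visible); m=11: 540 nm (visible); m=12: 495 nm (visible); m=13: 457 nm (visible); m=14: 424 nm (visible); m=15: 396 nm (visible); m=16: 371 nm (UV).

8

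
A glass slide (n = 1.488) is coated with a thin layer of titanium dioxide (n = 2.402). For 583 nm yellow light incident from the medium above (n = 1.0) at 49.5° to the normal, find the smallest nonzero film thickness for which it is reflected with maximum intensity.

64.0 nm

At the upper boundary (n = 1.0 to n = 2.402) the reflected ray undergoes a half-wave phase shift.
Ray reflecting at the bottom interface goes from n = 2.402 toward n = 1.488: no phase shift.
Exactly one π shift → a net half-wave offset.
For strong reflection here: 2 n t cos θ_r = (m + ½) λ.
Snell's law: 1.0 sin 49.5° = 2.402 sin θ_r → sin θ_r = 0.317, cos θ_r = 0.949.
Minimum at m = 0: t = λ / (4 n cos θ_r) = 583 / (4 × 2.402 × 0.949) = 64.0 nm.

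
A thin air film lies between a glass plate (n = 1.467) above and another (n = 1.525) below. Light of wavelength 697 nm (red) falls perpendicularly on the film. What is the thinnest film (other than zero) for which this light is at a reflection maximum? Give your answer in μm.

At the upper boundary (n = 1.467 to n = 1.0) the reflected ray undergoes no phase shift.
Ray reflecting at the bottom interface goes from n = 1.0 toward n = 1.525: a half-wave phase shift.
The two reflections differ by half a wavelength.
With one net inversion, constructive interference in reflection requires 2 n t = (m + ½) λ.
Minimum at m = 0: t = λ / (4 n) = 697 / (4 × 1.0) = 174 nm.

0.174 μm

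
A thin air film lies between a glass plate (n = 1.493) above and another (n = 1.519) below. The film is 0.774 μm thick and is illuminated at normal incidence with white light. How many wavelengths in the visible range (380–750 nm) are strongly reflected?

Top surface (1.493 → 1.0): reflection off a lower-index medium gives no phase shift.
At the lower boundary (n = 1.0 to n = 1.519) the reflected ray undergoes a half-wave phase shift.
Net: one phase inversion between the two reflected rays.
With one net inversion, constructive interference in reflection requires 2 n t = (m + ½) λ.
λ = 2 n t / (m + ½) = 1548 / (m + ½) nm.
m=1: 1032 nm (IR); m=2: 619 nm (visible); m=3: 442 nm (visible); m=4: 344 nm (UV).

2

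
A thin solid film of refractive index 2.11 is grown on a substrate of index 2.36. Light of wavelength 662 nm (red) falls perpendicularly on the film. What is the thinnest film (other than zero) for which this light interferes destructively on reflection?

At the upper boundary (n = 1.0 to n = 2.11) the reflected ray undergoes a half-wave phase shift.
Ray reflecting at the bottom interface goes from n = 2.11 toward n = 2.36: a half-wave phase shift.
The two reflections carry the same phase change, so no net offset.
For weak reflection here: 2 n t = (m + ½) λ.
Minimum at m = 0: t = λ / (4 n) = 662 / (4 × 2.11) = 78.4 nm.

78.4 nm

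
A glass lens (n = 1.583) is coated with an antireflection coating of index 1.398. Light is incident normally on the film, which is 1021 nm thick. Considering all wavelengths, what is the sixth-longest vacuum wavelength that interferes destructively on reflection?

519 nm

Top surface (1.0 → 1.398): reflection off a higher-index medium gives a half-wave phase shift.
At the lower boundary (n = 1.398 to n = 1.583) the reflected ray undergoes a half-wave phase shift.
The two reflections carry the same phase change, so no net offset.
With no net inversion, destructive interference in reflection requires 2 n t = (m + ½) λ.
λ = 2 n t / (m + ½). The sixth-longest wavelength is m = 5: λ = 2 × 1.398 × 1021 / 5.50 = 519 nm.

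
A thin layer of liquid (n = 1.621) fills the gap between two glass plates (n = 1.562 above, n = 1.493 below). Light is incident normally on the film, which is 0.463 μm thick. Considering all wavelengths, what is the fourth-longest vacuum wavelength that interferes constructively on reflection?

429 nm

Top surface (1.562 → 1.621): reflection off a higher-index medium gives a half-wave phase shift.
At the lower boundary (n = 1.621 to n = 1.493) the reflected ray undergoes no phase shift.
The two reflections differ by half a wavelength.
With one net inversion, constructive interference in reflection requires 2 n t = (m + ½) λ.
λ = 2 n t / (m + ½). The fourth-longest wavelength is m = 3: λ = 2 × 1.621 × 463 / 3.50 = 429 nm.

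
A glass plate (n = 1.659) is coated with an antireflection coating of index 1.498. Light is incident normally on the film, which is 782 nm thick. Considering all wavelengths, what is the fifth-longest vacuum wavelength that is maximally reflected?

At the upper boundary (n = 1.0 to n = 1.498) the reflected ray undergoes a half-wave phase shift.
Bottom surface (1.498 → 1.659): reflection off a higher-index medium gives a half-wave phase shift.
Net: no relative phase inversion (both shifts match).
For strong reflection here: 2 n t = m λ.
λ = 2 n t / m. The fifth-longest wavelength is m = 5: λ = 2 × 1.498 × 782 / 5.00 = 469 nm.

469 nm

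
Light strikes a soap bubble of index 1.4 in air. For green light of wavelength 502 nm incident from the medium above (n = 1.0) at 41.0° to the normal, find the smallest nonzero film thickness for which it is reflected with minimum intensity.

At the upper boundary (n = 1.0 to n = 1.4) the reflected ray undergoes a half-wave phase shift.
At the lower boundary (n = 1.4 to n = 1.0) the reflected ray undergoes no phase shift.
The two reflections differ by half a wavelength.
So the condition for destructive reflection is 2 n t cos θ_r = m λ.
Snell's law: 1.0 sin 41.0° = 1.4 sin θ_r → sin θ_r = 0.469, cos θ_r = 0.883.
Minimum nonzero at m = 1: t = λ / (2 n cos θ_r) = 502 / (2 × 1.4 × 0.883) = 203 nm.

203 nm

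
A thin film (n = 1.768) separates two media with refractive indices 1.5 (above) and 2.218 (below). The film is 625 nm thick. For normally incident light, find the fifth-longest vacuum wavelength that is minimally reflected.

Ray reflecting at the top interface goes from n = 1.5 toward n = 1.768: a half-wave phase shift.
Bottom surface (1.768 → 2.218): reflection off a higher-index medium gives a half-wave phase shift.
The two reflections carry the same phase change, so no net offset.
For weak reflection here: 2 n t = (m + ½) λ.
λ = 2 n t / (m + ½). The fifth-longest wavelength is m = 4: λ = 2 × 1.768 × 625 / 4.50 = 491 nm.

491 nm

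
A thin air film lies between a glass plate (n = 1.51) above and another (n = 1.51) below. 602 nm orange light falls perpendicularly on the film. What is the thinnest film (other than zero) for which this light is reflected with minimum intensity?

Top surface (1.51 → 1.0): reflection off a lower-index medium gives no phase shift.
Ray reflecting at the bottom interface goes from n = 1.0 toward n = 1.51: a half-wave phase shift.
Exactly one π shift → a net half-wave offset.
For dark reflection here: 2 n t = m λ.
Minimum nonzero at m = 1: t = λ / (2 n) = 602 / (2 × 1.0) = 301 nm.

301 nm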